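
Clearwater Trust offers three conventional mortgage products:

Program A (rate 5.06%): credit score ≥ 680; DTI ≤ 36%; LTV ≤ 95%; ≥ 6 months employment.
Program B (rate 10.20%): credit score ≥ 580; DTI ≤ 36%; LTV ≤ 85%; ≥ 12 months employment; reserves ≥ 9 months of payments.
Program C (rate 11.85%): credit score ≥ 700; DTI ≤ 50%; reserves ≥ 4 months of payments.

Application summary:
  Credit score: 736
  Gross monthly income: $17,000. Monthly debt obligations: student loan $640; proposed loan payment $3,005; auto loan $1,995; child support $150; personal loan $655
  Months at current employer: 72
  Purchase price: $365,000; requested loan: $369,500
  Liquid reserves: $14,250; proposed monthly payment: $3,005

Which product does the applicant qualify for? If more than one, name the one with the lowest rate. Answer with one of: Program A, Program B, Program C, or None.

Program C

Total debts = (640 + 3,005 + 1,995 + 150 + 655) = 6,445; DTI = 6,445/17,000 = 37.9%.
LTV = 369,500/365,000 = 101.2%.
Reserves = 14,250/3,005 = 4.7 months.
Program A: score 736 ≥ 680; DTI 37.9% > 36%; LTV 101.2% > 95%; employment 72 ≥ 6 mo → does not qualify.
Program B: score 736 ≥ 580; DTI 37.9% > 36%; LTV 101.2% > 85%; employment 72 ≥ 12 mo; reserves 4.7 < 9 mo → does not qualify.
Program C: score 736 ≥ 700; DTI 37.9% ≤ 50%; reserves 4.7 ≥ 4 mo → qualifies.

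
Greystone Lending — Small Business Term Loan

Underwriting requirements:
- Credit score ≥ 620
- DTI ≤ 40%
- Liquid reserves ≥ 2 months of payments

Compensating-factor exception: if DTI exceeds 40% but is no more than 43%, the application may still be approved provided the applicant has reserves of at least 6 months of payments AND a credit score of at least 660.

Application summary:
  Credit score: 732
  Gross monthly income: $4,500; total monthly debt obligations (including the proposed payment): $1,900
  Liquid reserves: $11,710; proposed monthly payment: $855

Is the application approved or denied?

Approved

Credit score 732 ≥ 620 (meets base)
DTI = 1,900/4,500 = 42.2% > 40% — standard DTI limit exceeded.
Reserves = 11,710/855 = 13.7 months ≥ 2
42.2% falls in the override range (40%–43%), so the compensating-factor test applies.
Override check — reserves: 13.7 mo (ok); score: 732 (ok).
Both override conditions satisfied; DTI exception granted.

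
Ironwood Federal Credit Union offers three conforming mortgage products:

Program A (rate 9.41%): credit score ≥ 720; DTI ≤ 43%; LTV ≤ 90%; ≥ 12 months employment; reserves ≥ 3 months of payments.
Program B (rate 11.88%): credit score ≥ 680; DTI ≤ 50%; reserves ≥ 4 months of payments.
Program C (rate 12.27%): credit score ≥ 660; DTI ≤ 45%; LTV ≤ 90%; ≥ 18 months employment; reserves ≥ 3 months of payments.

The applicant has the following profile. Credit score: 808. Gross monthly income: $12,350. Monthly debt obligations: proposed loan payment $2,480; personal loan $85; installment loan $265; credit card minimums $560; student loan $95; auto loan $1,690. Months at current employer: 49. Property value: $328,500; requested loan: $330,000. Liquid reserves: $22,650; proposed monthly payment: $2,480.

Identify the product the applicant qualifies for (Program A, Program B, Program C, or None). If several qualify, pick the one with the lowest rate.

Total debts = (2,480 + 85 + 265 + 560 + 95 + 1,690) = 5,175; DTI = 5,175/12,350 = 41.9%.
LTV = 330,000/328,500 = 100.5%.
Reserves = 22,650/2,480 = 9.1 months.
Program A: score 808 ≥ 720; DTI 41.9% ≤ 43%; LTV 100.5% > 90%; employment 49 ≥ 12 mo; reserves 9.1 ≥ 3 mo → does not qualify.
Program B: score 808 ≥ 680; DTI 41.9% ≤ 50%; reserves 9.1 ≥ 4 mo → qualifies.
Program C: score 808 ≥ 660; DTI 41.9% ≤ 45%; LTV 100.5% > 90%; employment 49 ≥ 18 mo; reserves 9.1 ≥ 3 mo → does not qualify.

Program B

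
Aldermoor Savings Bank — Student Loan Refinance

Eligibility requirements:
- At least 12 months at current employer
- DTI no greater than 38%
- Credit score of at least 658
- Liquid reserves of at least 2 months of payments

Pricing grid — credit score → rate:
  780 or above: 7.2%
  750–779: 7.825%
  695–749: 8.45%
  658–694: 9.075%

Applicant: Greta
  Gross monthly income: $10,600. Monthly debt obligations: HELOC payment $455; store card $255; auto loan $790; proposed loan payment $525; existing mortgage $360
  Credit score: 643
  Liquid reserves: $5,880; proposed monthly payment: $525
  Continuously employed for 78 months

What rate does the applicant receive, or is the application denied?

Credit score 643 < 658 (below minimum)
Reserves: 5,880 ÷ 525 = 11.2 months (meets 2-month minimum)
Employment 78 ≥ 12 months
Total monthly debts = (455 + 255 + 790 + 525 + 360) = 2,385. DTI: 2,385 ÷ 10,600 = 22.5%, within the 38% cap
Not all requirements met → denied.

Denied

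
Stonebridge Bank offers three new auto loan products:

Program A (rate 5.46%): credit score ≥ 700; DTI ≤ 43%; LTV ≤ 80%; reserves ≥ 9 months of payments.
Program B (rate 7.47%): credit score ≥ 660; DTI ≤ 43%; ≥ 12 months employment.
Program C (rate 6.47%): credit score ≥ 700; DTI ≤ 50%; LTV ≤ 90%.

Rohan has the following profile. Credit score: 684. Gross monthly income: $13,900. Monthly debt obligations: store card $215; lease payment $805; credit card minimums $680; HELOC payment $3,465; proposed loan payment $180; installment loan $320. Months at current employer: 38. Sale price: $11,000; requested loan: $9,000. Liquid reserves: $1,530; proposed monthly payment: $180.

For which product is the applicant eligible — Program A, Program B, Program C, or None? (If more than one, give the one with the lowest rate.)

Program B

Total debts = (215 + 805 + 680 + 3,465 + 180 + 320) = 5,665; DTI = 5,665/13,900 = 40.8%.
LTV = 9,000/11,000 = 81.8%.
Reserves = 1,530/180 = 8.5 months.
Program A: score 684 < 700; DTI 40.8% ≤ 43%; LTV 81.8% > 80%; reserves 8.5 < 9 mo → does not qualify.
Program B: score 684 ≥ 660; DTI 40.8% ≤ 43%; employment 38 ≥ 12 mo → qualifies.
Program C: score 684 < 700; DTI 40.8% ≤ 50%; LTV 81.8% ≤ 90% → does not qualify.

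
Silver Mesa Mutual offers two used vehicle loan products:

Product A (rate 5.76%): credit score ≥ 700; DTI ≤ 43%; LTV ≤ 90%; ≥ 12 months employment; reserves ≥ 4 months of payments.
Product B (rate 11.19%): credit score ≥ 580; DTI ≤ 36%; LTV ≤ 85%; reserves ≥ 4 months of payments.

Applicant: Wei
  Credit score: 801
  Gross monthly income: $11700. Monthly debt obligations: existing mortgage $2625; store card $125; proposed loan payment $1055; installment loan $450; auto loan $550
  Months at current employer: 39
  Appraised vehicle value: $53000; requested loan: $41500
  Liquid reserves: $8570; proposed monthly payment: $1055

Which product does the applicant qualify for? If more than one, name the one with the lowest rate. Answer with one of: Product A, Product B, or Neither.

Product A

Total debts = (2,625 + 125 + 1,055 + 450 + 550) = 4,805; DTI = 4,805/11,700 = 41.1%.
LTV = 41,500/53,000 = 78.3%.
Reserves = 8,570/1,055 = 8.1 months.
Product A: score 801 ≥ 700; DTI 41.1% ≤ 43%; LTV 78.3% ≤ 90%; employment 39 ≥ 12 mo; reserves 8.1 ≥ 4 mo → qualifies.
Product B: score 801 ≥ 580; DTI 41.1% > 36%; LTV 78.3% ≤ 85%; reserves 8.1 ≥ 4 mo → does not qualify.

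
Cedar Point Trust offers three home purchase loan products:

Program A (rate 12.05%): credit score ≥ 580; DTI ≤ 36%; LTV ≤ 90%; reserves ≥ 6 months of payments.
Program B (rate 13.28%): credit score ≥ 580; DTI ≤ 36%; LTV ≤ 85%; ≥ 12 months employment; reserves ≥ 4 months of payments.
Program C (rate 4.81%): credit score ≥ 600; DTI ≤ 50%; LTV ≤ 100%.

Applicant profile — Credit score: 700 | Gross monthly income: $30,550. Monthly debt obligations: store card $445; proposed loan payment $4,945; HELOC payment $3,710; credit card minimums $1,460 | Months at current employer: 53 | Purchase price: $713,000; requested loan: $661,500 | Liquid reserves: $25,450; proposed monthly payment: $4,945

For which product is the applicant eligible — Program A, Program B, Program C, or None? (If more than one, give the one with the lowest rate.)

Total debts = (445 + 4,945 + 3,710 + 1,460) = 10,560; DTI = 10,560/30,550 = 34.6%.
LTV = 661,500/713,000 = 92.8%.
Reserves = 25,450/4,945 = 5.1 months.
Program A: score 700 ≥ 580; DTI 34.6% ≤ 36%; LTV 92.8% > 90%; reserves 5.1 < 6 mo → does not qualify.
Program B: score 700 ≥ 580; DTI 34.6% ≤ 36%; LTV 92.8% > 85%; employment 53 ≥ 12 mo; reserves 5.1 ≥ 4 mo → does not qualify.
Program C: score 700 ≥ 600; DTI 34.6% ≤ 50%; LTV 92.8% ≤ 100% → qualifies.

Program C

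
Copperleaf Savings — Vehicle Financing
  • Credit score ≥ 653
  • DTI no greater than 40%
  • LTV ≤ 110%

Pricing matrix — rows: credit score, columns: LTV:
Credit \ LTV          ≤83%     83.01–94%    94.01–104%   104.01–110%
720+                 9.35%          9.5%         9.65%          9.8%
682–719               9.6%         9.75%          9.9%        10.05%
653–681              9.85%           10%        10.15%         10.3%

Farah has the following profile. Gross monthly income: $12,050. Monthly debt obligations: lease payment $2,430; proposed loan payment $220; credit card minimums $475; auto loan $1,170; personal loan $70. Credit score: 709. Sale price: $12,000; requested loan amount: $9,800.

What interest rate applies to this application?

Credit score 709 ≥ 653; Total monthly debts = (2,430 + 220 + 475 + 1,170 + 70) = 4,365. DTI: 4,365 ÷ 12,050 = 36.2%, within the 40% cap
Loan-to-value = 9,800/12,000 = 81.7% — pass (110% max)
Row: 709 falls in 682–719. Column: 81.7% falls in ≤83%. Rate = 9.6%.

9.6%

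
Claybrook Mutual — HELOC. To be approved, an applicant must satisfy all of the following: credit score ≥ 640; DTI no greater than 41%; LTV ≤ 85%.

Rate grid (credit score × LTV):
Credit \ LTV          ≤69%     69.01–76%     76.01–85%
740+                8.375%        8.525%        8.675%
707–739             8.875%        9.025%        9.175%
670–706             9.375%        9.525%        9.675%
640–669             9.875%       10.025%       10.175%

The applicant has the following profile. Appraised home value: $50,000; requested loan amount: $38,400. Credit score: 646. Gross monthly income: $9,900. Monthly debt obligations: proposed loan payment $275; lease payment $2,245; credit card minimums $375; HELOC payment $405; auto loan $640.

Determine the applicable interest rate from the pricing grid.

Credit score 646 ≥ 640; Total monthly debts = (275 + 2,245 + 375 + 405 + 640) = 3,940. Debt-to-income = 3,940/9,900 = 39.8% — meets 41% limit
LTV = 38,400/50,000 = 76.8% ≤ 85%
Score 646 is in the 640–669 band; LTV 76.8% is in the 76.01–85% band → 10.175%.

10.175%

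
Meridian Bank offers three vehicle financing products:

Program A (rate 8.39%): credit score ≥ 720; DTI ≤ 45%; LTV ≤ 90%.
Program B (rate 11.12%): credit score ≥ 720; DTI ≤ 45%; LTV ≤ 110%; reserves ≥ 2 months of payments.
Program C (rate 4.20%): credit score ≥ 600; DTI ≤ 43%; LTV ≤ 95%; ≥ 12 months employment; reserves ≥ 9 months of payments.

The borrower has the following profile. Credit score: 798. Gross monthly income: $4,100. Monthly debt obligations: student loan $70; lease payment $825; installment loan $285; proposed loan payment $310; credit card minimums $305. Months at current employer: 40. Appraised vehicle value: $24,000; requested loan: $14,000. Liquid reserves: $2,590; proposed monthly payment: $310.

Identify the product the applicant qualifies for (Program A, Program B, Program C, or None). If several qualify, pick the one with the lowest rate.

Total debts = (70 + 825 + 285 + 310 + 305) = 1,795; DTI = 1,795/4,100 = 43.8%.
LTV = 14,000/24,000 = 58.3%.
Reserves = 2,590/310 = 8.4 months.
Program A: score 798 ≥ 720; DTI 43.8% ≤ 45%; LTV 58.3% ≤ 90% → qualifies.
Program B: score 798 ≥ 720; DTI 43.8% ≤ 45%; LTV 58.3% ≤ 110%; reserves 8.4 ≥ 2 mo → qualifies.
Program C: score 798 ≥ 600; DTI 43.8% > 43%; LTV 58.3% ≤ 95%; employment 40 ≥ 12 mo; reserves 8.4 < 9 mo → does not qualify.
Qualifying: Program A, Program B. Lowest rate is 8.39% → Program A.

Program A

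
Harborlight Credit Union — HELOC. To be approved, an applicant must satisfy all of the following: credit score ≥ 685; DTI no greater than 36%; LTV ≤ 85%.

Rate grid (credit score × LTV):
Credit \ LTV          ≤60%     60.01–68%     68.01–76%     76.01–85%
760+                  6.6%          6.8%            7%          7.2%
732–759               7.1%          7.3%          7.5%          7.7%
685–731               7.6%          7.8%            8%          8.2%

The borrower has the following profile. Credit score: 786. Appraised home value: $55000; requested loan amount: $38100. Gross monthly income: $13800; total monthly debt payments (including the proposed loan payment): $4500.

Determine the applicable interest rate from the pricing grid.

7%

Credit score 786 ≥ 685; DTI = 4,500/13,800 = 32.6% ≤ 36%
Loan-to-value = 38,100/55,000 = 69.3% — pass (85% max)
Score 786 is in the 760+ band; LTV 69.3% is in the 68.01–76% band → 7%.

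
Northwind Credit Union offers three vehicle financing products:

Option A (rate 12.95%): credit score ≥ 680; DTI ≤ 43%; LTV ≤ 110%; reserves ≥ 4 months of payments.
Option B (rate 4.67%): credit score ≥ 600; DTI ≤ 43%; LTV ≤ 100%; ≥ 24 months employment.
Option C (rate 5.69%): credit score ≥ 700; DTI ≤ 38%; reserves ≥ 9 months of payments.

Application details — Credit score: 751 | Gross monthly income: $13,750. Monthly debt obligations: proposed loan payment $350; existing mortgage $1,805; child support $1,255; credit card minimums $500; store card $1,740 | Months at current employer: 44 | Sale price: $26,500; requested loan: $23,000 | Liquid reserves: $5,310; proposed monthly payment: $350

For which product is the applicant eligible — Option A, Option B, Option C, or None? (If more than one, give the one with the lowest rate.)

Option B

Total debts = (350 + 1,805 + 1,255 + 500 + 1,740) = 5,650; DTI = 5,650/13,750 = 41.1%.
LTV = 23,000/26,500 = 86.8%.
Reserves = 5,310/350 = 15.2 months.
Option A: score 751 ≥ 680; DTI 41.1% ≤ 43%; LTV 86.8% ≤ 110%; reserves 15.2 ≥ 4 mo → qualifies.
Option B: score 751 ≥ 600; DTI 41.1% ≤ 43%; LTV 86.8% ≤ 100%; employment 44 ≥ 24 mo → qualifies.
Option C: score 751 ≥ 700; DTI 41.1% > 38%; reserves 15.2 ≥ 9 mo → does not qualify.
Qualifying: Option A, Option B. Lowest rate is 4.67% → Option B.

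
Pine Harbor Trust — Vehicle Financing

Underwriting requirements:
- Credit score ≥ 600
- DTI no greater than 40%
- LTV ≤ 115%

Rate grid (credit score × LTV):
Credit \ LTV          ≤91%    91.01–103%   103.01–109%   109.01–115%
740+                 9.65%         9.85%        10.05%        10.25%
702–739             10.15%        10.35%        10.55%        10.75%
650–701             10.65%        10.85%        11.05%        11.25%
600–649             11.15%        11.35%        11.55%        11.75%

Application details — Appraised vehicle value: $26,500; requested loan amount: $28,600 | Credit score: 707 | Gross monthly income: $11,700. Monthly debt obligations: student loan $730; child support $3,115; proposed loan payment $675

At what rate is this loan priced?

Credit score 707 ≥ 600; Total monthly debts = (730 + 3,115 + 675) = 4,520. DTI: 4,520 ÷ 11,700 = 38.6%, within the 40% cap
Loan-to-value = 28,600/26,500 = 107.9% — pass (115% max)
Score 707 is in the 702–739 band; LTV 107.9% is in the 103.01–109% band → 10.55%.

10.55%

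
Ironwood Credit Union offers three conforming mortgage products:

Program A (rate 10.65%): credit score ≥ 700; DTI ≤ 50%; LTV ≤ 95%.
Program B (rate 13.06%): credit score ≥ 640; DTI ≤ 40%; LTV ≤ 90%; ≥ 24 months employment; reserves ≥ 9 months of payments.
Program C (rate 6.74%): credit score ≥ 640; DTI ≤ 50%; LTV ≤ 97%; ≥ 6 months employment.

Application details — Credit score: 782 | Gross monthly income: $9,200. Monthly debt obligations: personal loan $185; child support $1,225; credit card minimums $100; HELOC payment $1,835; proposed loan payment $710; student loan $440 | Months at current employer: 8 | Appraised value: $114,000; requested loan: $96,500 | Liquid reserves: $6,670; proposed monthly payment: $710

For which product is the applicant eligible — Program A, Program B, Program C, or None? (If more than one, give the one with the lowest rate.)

Total debts = (185 + 1,225 + 100 + 1,835 + 710 + 440) = 4,495; DTI = 4,495/9,200 = 48.9%.
LTV = 96,500/114,000 = 84.6%.
Reserves = 6,670/710 = 9.4 months.
Program A: score 782 ≥ 700; DTI 48.9% ≤ 50%; LTV 84.6% ≤ 95% → qualifies.
Program B: score 782 ≥ 640; DTI 48.9% > 40%; LTV 84.6% ≤ 90%; employment 8 < 24 mo; reserves 9.4 ≥ 9 mo → does not qualify.
Program C: score 782 ≥ 640; DTI 48.9% ≤ 50%; LTV 84.6% ≤ 97%; employment 8 ≥ 6 mo → qualifies.
Qualifying: Program A, Program C. Lowest rate is 6.74% → Program C.

Program C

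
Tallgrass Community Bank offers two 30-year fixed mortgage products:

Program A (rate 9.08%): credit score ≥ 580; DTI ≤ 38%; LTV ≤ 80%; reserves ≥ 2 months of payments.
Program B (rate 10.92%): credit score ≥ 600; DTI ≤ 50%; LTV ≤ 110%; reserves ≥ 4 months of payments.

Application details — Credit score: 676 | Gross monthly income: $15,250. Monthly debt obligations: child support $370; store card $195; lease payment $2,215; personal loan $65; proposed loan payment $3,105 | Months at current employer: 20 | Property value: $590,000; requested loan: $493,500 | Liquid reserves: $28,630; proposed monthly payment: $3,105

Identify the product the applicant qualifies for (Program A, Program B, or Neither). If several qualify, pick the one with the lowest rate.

Program B

Total debts = (370 + 195 + 2,215 + 65 + 3,105) = 5,950; DTI = 5,950/15,250 = 39%.
LTV = 493,500/590,000 = 83.6%.
Reserves = 28,630/3,105 = 9.2 months.
Program A: score 676 ≥ 580; DTI 39% > 38%; LTV 83.6% > 80%; reserves 9.2 ≥ 2 mo → does not qualify.
Program B: score 676 ≥ 600; DTI 39% ≤ 50%; LTV 83.6% ≤ 110%; reserves 9.2 ≥ 4 mo → qualifies.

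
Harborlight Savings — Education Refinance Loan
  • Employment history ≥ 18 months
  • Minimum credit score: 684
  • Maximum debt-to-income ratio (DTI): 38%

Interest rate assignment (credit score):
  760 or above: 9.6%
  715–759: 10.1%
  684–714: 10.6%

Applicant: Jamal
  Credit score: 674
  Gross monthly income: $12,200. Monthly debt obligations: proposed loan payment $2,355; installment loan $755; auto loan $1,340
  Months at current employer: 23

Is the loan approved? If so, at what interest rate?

Denied

Credit score 674 < 684 (below minimum)
Employment 23 ≥ 18 months
Total monthly debts = (2,355 + 755 + 1,340) = 4,450. DTI: 4,450 ÷ 12,200 = 36.5%, within the 38% cap
Not all requirements met → denied.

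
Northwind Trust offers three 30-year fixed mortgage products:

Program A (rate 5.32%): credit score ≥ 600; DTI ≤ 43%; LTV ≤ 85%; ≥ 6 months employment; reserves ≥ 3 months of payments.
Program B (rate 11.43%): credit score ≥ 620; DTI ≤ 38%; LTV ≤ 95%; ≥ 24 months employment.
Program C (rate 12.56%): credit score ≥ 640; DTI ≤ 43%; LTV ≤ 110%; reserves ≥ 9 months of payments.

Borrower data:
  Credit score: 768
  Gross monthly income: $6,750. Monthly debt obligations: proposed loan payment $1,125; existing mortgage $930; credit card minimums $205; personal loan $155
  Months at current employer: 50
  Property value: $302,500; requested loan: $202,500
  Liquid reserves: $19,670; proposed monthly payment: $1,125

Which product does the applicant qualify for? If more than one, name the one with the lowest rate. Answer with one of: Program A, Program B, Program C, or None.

Program A

Total debts = (1,125 + 930 + 205 + 155) = 2,415; DTI = 2,415/6,750 = 35.8%.
LTV = 202,500/302,500 = 66.9%.
Reserves = 19,670/1,125 = 17.5 months.
Program A: score 768 ≥ 600; DTI 35.8% ≤ 43%; LTV 66.9% ≤ 85%; employment 50 ≥ 6 mo; reserves 17.5 ≥ 3 mo → qualifies.
Program B: score 768 ≥ 620; DTI 35.8% ≤ 38%; LTV 66.9% ≤ 95%; employment 50 ≥ 24 mo → qualifies.
Program C: score 768 ≥ 640; DTI 35.8% ≤ 43%; LTV 66.9% ≤ 110%; reserves 17.5 ≥ 9 mo → qualifies.
Qualifying: Program A, Program B, Program C. Lowest rate is 5.32% → Program A.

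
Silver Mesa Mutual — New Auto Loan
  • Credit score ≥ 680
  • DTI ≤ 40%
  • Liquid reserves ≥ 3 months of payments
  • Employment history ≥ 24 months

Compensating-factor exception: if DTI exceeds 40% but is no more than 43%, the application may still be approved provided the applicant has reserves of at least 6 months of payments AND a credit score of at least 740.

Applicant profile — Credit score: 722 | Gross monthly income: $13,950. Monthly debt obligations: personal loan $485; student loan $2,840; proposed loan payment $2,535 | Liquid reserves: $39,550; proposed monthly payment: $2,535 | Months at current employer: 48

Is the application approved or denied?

Credit score 722 ≥ 680 (meets base)
Total debts = (485 + 2,840 + 2,535) = 5,860. DTI: 5,860 ÷ 13,950 = 42%, over the 40% base limit.
Liquid reserves cover 39,550/2,535 = 15.6 months — ≥ 3 required
Employment 48 ≥ 24 months
42% falls in the override range (40%–43%), so the compensating-factor test applies.
Reserves 15.6 ≥ 6 months; credit score 722 < 740.
Override conditions not both satisfied; exception does not apply.

Denied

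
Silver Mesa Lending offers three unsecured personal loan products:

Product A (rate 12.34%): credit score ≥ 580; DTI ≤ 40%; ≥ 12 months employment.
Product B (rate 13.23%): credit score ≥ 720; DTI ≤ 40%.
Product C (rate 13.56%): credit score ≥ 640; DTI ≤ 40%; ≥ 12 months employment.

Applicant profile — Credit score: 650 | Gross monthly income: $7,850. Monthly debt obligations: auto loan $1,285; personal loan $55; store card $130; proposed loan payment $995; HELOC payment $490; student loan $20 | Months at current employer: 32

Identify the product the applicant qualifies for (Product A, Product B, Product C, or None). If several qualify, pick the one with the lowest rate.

Product A

Total debts = (1,285 + 55 + 130 + 995 + 490 + 20) = 2,975; DTI = 2,975/7,850 = 37.9%.
Product A: score 650 ≥ 580; DTI 37.9% ≤ 40%; employment 32 ≥ 12 mo → qualifies.
Product B: score 650 < 720; DTI 37.9% ≤ 40% → does not qualify.
Product C: score 650 ≥ 640; DTI 37.9% ≤ 40%; employment 32 ≥ 12 mo → qualifies.
Qualifying: Product A, Product C. Lowest rate is 12.34% → Product A.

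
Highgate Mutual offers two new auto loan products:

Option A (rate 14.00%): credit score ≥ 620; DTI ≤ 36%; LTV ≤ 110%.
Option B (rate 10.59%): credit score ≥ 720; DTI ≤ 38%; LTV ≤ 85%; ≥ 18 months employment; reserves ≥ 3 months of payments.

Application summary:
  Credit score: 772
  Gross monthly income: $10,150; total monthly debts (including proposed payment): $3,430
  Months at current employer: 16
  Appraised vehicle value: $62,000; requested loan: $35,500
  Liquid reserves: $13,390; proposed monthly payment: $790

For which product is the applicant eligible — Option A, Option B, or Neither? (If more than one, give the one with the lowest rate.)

Option A

DTI = 3,430/10,150 = 33.8%.
LTV = 35,500/62,000 = 57.3%.
Reserves = 13,390/790 = 16.9 months.
Option A: score 772 ≥ 620; DTI 33.8% ≤ 36%; LTV 57.3% ≤ 110% → qualifies.
Option B: score 772 ≥ 720; DTI 33.8% ≤ 38%; LTV 57.3% ≤ 85%; employment 16 < 18 mo; reserves 16.9 ≥ 3 mo → does not qualify.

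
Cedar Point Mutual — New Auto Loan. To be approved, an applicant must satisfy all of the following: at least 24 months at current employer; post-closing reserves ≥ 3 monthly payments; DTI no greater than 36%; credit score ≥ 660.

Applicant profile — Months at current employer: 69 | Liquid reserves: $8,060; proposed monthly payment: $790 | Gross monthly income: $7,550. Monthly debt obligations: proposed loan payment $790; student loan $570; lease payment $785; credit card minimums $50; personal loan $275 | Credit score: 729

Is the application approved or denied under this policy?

Employment 69 ≥ 24 months
Reserves = 8,060/790 = 10.2 months ≥ 3
Total monthly debts = (790 + 570 + 785 + 50 + 275) = 2,470. DTI = 2,470/7,550 = 32.7% ≤ 36%
Credit score 729 ≥ 660 (meets)
All criteria satisfied.

Approved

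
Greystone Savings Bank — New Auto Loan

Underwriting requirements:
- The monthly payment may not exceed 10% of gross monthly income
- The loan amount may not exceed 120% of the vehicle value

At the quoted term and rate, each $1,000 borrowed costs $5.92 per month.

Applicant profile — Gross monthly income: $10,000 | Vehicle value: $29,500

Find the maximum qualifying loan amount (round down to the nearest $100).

$35,400

Payment cap: 10% × $10,000 = $1,000/month.
At $5.92 per $1,000, that supports 1,000/5.92 × 1,000 ≈ $168,918 → $168,900.
LTV cap: 120% × $29,500 = $35,400 → $35,400.
Binding constraint: loan-to-value.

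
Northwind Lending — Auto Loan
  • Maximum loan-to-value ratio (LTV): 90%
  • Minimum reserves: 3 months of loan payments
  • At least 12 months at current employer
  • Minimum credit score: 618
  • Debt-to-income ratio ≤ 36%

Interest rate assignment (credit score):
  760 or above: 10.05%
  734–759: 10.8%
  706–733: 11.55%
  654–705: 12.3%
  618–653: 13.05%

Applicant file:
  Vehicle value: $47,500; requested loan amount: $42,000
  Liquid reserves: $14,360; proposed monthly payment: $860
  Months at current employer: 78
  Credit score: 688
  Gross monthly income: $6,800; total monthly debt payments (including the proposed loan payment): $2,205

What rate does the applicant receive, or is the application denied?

Credit score 688 ≥ 618 (meets minimum)
Liquid reserves cover 14,360/860 = 16.7 months — ≥ 3 required
Employment 78 ≥ 12 months
Debt-to-income = 2,205/6,800 = 32.4% — meets 36% limit
LTV: 42,000 ÷ 47,500 = 88.4%, within 90% cap
All requirements met. Score 688 falls in the 654–705 tier → 12.3%.

Approved at 12.3%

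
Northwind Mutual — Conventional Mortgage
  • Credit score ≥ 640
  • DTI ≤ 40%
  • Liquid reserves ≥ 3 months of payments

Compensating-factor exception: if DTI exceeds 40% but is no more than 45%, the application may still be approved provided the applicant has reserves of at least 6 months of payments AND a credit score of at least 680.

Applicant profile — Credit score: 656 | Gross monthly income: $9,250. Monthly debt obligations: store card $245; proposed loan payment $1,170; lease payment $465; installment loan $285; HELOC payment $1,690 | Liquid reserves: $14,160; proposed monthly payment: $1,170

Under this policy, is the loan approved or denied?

Credit score 656 ≥ 640 (meets base)
Total debts = (245 + 1,170 + 465 + 285 + 1,690) = 3,855. DTI = 3,855/9,250 = 41.7% > 40% — standard DTI limit exceeded.
Reserves = 14,160/1,170 = 12.1 months ≥ 3
DTI 41.7% is within the 40%–45% exception band; checking compensating factors.
Reserves 12.1 ≥ 6 months; credit score 656 < 680.
Compensating-factor requirement not fully met.

Denied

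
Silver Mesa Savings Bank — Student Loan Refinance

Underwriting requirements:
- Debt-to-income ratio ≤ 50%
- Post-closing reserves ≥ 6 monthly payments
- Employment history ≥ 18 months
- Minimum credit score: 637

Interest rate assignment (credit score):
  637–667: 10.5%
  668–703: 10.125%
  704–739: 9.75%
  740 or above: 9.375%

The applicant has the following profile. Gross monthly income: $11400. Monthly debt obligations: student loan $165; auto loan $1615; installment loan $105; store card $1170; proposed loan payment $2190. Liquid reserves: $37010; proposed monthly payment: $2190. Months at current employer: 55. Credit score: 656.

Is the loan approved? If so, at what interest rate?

Approved at 10.5%

Credit score 656 ≥ 637 (meets minimum)
Total monthly debts = (165 + 1,615 + 105 + 1,170 + 2,190) = 5,245. Debt-to-income = 5,245/11,400 = 46% — meets 50% limit
Employment 55 ≥ 18 months
Reserves: 37,010 ÷ 2,190 = 16.9 months (meets 6-month minimum)
All requirements met. Score 656 falls in the 637–667 tier → 10.5%.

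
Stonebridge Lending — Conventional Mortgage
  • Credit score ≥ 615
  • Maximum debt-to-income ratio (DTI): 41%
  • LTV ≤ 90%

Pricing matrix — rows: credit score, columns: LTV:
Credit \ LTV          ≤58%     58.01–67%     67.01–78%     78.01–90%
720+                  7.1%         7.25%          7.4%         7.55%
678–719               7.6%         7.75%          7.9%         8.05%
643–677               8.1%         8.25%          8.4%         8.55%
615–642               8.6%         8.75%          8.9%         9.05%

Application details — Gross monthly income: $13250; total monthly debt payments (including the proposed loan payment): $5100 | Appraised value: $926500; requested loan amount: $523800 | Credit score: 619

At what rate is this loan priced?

Credit score 619 ≥ 615; DTI: 5,100 ÷ 13,250 = 38.5%, within the 41% cap
Loan-to-value = 523,800/926,500 = 56.5% — pass (90% max)
Score 619 is in the 615–642 band; LTV 56.5% is in the ≤58% band → 8.6%.

8.6%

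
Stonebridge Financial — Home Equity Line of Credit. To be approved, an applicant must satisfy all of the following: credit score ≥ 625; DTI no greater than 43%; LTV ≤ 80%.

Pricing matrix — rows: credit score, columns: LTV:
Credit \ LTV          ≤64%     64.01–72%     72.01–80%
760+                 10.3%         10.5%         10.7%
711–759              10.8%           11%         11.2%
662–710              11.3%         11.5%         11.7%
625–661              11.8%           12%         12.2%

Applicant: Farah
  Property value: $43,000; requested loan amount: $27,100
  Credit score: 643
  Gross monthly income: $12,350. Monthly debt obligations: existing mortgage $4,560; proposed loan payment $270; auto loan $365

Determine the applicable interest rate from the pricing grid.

Credit score 643 ≥ 625; Total monthly debts = (4,560 + 270 + 365) = 5,195. DTI = 5,195/12,350 = 42.1% ≤ 43%
LTV: 27,100 ÷ 43,000 = 63%, within 80% cap
Score 643 is in the 625–661 band; LTV 63% is in the ≤64% band → 11.8%.

11.8%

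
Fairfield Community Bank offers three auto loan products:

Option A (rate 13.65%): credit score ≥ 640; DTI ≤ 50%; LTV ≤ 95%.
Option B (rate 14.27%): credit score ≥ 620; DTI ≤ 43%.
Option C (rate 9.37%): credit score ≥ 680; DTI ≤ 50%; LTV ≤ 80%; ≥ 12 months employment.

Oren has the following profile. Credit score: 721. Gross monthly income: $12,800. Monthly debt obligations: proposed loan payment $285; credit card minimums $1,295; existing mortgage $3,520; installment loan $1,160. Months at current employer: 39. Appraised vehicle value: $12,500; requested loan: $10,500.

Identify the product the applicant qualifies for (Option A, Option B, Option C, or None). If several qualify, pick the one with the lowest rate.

Option A

Total debts = (285 + 1,295 + 3,520 + 1,160) = 6,260; DTI = 6,260/12,800 = 48.9%.
LTV = 10,500/12,500 = 84%.
Option A: score 721 ≥ 640; DTI 48.9% ≤ 50%; LTV 84% ≤ 95% → qualifies.
Option B: score 721 ≥ 620; DTI 48.9% > 43% → does not qualify.
Option C: score 721 ≥ 680; DTI 48.9% ≤ 50%; LTV 84% > 80%; employment 39 ≥ 12 mo → does not qualify.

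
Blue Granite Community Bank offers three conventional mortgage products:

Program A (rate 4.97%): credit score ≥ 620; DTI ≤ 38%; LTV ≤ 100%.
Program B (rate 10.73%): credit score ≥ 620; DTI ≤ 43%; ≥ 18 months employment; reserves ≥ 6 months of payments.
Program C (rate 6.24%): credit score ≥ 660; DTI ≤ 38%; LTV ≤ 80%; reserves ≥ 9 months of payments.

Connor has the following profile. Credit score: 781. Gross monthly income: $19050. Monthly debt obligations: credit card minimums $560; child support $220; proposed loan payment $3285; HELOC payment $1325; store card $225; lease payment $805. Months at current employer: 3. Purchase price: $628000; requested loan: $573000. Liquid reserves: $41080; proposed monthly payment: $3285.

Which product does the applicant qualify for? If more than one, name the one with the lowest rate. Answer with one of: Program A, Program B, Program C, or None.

Total debts = (560 + 220 + 3,285 + 1,325 + 225 + 805) = 6,420; DTI = 6,420/19,050 = 33.7%.
LTV = 573,000/628,000 = 91.2%.
Reserves = 41,080/3,285 = 12.5 months.
Program A: score 781 ≥ 620; DTI 33.7% ≤ 38%; LTV 91.2% ≤ 100% → qualifies.
Program B: score 781 ≥ 620; DTI 33.7% ≤ 43%; employment 3 < 18 mo; reserves 12.5 ≥ 6 mo → does not qualify.
Program C: score 781 ≥ 660; DTI 33.7% ≤ 38%; LTV 91.2% > 80%; reserves 12.5 ≥ 9 mo → does not qualify.

Program A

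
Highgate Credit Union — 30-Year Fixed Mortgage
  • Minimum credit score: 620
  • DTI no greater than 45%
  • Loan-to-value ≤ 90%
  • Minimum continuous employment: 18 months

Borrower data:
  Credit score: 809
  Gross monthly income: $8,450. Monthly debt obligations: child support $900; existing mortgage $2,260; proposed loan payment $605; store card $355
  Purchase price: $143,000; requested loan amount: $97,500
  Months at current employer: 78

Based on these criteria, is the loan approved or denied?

Denied

Credit score 809 ≥ 620 (meets)
Total monthly debts = (900 + 2,260 + 605 + 355) = 4,120. DTI: 4,120 ÷ 8,450 = 48.8%, exceeds the 45% cap
LTV: 97,500 ÷ 143,000 = 68.2%, within 90% cap
Employment 78 ≥ 18 months
Fails on DTI.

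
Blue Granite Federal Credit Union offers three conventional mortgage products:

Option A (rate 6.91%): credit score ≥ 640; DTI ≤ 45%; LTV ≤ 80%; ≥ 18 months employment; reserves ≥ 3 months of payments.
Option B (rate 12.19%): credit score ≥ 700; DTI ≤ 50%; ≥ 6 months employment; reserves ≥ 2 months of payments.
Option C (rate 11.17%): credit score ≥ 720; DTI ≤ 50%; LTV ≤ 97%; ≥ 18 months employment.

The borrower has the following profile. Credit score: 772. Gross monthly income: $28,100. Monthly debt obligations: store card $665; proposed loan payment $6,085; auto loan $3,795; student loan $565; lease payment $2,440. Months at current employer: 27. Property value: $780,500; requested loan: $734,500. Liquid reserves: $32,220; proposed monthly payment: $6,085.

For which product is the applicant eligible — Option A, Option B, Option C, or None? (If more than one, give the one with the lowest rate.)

Option C

Total debts = (665 + 6,085 + 3,795 + 565 + 2,440) = 13,550; DTI = 13,550/28,100 = 48.2%.
LTV = 734,500/780,500 = 94.1%.
Reserves = 32,220/6,085 = 5.3 months.
Option A: score 772 ≥ 640; DTI 48.2% > 45%; LTV 94.1% > 80%; employment 27 ≥ 18 mo; reserves 5.3 ≥ 3 mo → does not qualify.
Option B: score 772 ≥ 700; DTI 48.2% ≤ 50%; employment 27 ≥ 6 mo; reserves 5.3 ≥ 2 mo → qualifies.
Option C: score 772 ≥ 720; DTI 48.2% ≤ 50%; LTV 94.1% ≤ 97%; employment 27 ≥ 18 mo → qualifies.
Qualifying: Option B, Option C. Lowest rate is 11.17% → Option C.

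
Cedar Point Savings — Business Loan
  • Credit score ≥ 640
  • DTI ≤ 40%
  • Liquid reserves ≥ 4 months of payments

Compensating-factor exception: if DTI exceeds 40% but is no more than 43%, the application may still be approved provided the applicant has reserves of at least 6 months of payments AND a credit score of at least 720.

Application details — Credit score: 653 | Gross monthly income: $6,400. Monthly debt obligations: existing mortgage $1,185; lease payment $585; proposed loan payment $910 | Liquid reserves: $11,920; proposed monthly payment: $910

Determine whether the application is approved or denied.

Credit score 653 ≥ 640 (meets base)
Total debts = (1,185 + 585 + 910) = 2,680. DTI = 2,680/6,400 = 41.9% > 40% — standard DTI limit exceeded.
Liquid reserves cover 11,920/910 = 13.1 months — ≥ 4 required
41.9% falls in the override range (40%–43%), so the compensating-factor test applies.
Override check — reserves: 13.1 mo (ok); score: 653 (below 720).
Compensating-factor requirement not fully met.

Denied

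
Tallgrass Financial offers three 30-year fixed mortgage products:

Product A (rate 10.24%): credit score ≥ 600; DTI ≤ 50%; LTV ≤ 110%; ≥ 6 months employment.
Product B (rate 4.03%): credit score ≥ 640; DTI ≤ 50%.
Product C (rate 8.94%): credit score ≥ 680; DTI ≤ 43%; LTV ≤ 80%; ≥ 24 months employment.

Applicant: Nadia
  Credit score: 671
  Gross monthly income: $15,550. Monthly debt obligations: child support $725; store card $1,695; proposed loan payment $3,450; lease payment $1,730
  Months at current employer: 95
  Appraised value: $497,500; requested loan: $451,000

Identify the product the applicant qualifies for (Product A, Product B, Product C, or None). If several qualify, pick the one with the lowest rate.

Product B

Total debts = (725 + 1,695 + 3,450 + 1,730) = 7,600; DTI = 7,600/15,550 = 48.9%.
LTV = 451,000/497,500 = 90.7%.
Product A: score 671 ≥ 600; DTI 48.9% ≤ 50%; LTV 90.7% ≤ 110%; employment 95 ≥ 6 mo → qualifies.
Product B: score 671 ≥ 640; DTI 48.9% ≤ 50% → qualifies.
Product C: score 671 < 680; DTI 48.9% > 43%; LTV 90.7% > 80%; employment 95 ≥ 24 mo → does not qualify.
Qualifying: Product A, Product B. Lowest rate is 4.03% → Product B.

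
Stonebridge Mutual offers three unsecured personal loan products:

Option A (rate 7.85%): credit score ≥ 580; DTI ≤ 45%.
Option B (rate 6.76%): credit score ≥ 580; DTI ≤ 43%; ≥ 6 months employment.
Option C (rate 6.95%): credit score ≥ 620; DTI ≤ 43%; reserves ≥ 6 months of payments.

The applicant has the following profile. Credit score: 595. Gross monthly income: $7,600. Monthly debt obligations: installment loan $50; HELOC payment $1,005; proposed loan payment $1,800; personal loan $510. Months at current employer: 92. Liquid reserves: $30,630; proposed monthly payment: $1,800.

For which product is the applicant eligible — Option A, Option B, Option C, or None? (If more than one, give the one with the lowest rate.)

Total debts = (50 + 1,005 + 1,800 + 510) = 3,365; DTI = 3,365/7,600 = 44.3%.
Reserves = 30,630/1,800 = 17.0 months.
Option A: score 595 ≥ 580; DTI 44.3% ≤ 45% → qualifies.
Option B: score 595 ≥ 580; DTI 44.3% > 43%; employment 92 ≥ 6 mo → does not qualify.
Option C: score 595 < 620; DTI 44.3% > 43%; reserves 17.0 ≥ 6 mo → does not qualify.

Option A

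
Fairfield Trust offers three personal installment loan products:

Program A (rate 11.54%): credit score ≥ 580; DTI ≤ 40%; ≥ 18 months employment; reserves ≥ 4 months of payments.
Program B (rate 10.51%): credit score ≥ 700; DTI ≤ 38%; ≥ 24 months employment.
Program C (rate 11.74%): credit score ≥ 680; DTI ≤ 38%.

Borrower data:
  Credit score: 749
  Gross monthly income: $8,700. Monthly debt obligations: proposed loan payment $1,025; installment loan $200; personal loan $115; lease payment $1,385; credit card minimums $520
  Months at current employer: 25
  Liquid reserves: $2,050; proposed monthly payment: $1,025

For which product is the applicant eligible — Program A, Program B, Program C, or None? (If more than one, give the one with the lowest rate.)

Program B

Total debts = (1,025 + 200 + 115 + 1,385 + 520) = 3,245; DTI = 3,245/8,700 = 37.3%.
Reserves = 2,050/1,025 = 2.0 months.
Program A: score 749 ≥ 580; DTI 37.3% ≤ 40%; employment 25 ≥ 18 mo; reserves 2.0 < 4 mo → does not qualify.
Program B: score 749 ≥ 700; DTI 37.3% ≤ 38%; employment 25 ≥ 24 mo → qualifies.
Program C: score 749 ≥ 680; DTI 37.3% ≤ 38% → qualifies.
Qualifying: Program B, Program C. Lowest rate is 10.51% → Program B.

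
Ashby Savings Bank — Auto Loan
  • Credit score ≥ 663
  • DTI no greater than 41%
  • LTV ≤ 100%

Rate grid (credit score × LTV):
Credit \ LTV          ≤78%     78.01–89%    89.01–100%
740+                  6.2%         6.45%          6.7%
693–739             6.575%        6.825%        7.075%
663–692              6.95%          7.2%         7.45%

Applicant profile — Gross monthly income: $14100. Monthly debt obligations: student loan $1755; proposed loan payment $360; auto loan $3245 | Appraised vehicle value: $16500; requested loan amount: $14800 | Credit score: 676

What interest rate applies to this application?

7.45%

Credit score 676 ≥ 663; Total monthly debts = (1,755 + 360 + 3,245) = 5,360. DTI = 5,360/14,100 = 38% ≤ 41%
Loan-to-value = 14,800/16,500 = 89.7% — pass (100% max)
Score 676 is in the 663–692 band; LTV 89.7% is in the 89.01–100% band → 7.45%.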